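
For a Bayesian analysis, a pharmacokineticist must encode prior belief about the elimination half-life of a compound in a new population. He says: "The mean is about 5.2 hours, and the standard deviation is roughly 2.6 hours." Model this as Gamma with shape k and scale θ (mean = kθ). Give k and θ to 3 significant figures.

k ≈ 4, θ ≈ 1.3

For Gamma(k, scale θ): mean = kθ, variance = kθ², so CV = 1/√k.
CV = SD/mean = 2.6/5.2 = 0.5, hence k = 1/CV² = 4.
Then θ = mean/k = 5.2/4 = 1.3.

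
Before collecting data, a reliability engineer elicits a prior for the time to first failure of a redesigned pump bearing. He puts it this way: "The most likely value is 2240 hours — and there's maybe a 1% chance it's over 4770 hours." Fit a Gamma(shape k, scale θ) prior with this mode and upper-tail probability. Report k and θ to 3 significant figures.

Gamma(k,θ) with k>1 has mode (k−1)θ, so θ = 2240/(k−1).
Need P(X < 4770) = 0.99 with θ tied to k this way. Start at k = 2, θ = 2240: P(X<4770) ≈ 0.628.
Too low — raise k to concentrate. Iterating converges to k ≈ 9.49.
Then θ = 2240/(9.49−1) ≈ 264.

k ≈ 9.49, θ ≈ 264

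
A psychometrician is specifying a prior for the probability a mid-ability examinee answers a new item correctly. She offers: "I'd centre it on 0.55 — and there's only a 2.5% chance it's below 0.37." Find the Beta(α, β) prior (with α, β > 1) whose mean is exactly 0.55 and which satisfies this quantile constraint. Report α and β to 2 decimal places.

With mean 0.55 fixed, write α = 0.55s, β = 0.45s where s = α+β.
Need P(θ < 0.37) = 0.025 under Beta(0.55s, 0.45s). Normal approximation: (q−m)/√(m(1−m)/s) ≈ z_{0.025} = -1.96, so s ≈ 0.55·0.45·(-1.96)²/(0.37−0.55)² = 29.3.
At s = 29.3: P(θ<0.37) ≈ 0.024. Adjusting to match 0.025 gives s ≈ 28.96.
So α = 0.55·28.96 ≈ 15.93, β = 0.45·28.96 ≈ 13.03.

α ≈ 15.93, β ≈ 13.03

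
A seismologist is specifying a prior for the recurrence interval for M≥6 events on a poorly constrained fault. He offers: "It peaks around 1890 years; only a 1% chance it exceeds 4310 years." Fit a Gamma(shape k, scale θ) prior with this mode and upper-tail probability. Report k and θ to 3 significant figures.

k ≈ 8.04, θ ≈ 268

Gamma(k,θ) with k>1 has mode (k−1)θ, so θ = 1890/(k−1).
Need P(X < 4310) = 0.99 with θ tied to k this way. Start at k = 2, θ = 1890: P(X<4310) ≈ 0.665.
Too low — raise k to concentrate. Iterating converges to k ≈ 8.04.
Then θ = 1890/(8.04−1) ≈ 268.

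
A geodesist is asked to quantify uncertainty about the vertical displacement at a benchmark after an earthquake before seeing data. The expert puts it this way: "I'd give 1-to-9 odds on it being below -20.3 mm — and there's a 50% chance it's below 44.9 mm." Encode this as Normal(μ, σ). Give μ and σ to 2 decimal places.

The p-quantile of Normal(μ,σ) is μ + z_p·σ, with z_{0.1} = -1.282 and z_{0.5} = 0.
Eliminate σ: μ = (z₂·x₁ − z₁·x₂)/(z₂ − z₁) = (0·-20.3 − (-1.282)·44.9)/1.282 = 44.90.
Then σ = (x₂ − x₁)/(z₂ − z₁) = (44.9 − -20.3)/1.282 = 50.88.

μ = 44.90, σ = 50.88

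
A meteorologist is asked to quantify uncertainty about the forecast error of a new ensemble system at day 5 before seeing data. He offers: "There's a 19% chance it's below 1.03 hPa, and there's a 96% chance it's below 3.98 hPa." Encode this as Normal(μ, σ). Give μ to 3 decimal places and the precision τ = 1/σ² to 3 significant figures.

μ = 2.015, τ = 0.794

For Normal(μ,σ), the p-quantile is μ + z_p·σ. Here z_{0.19} = -0.8779, z_{0.96} = 1.751.
So 1.03 = μ − 0.8779σ and 3.98 = μ + 1.751σ.
Subtracting: σ = (3.98 − 1.03)/(1.751 − (-0.8779)) = 1.122.
Then μ = 1.03 − (-0.8779)·1.122 = 2.015.
Precision τ = 1/σ² = 1/1.122² = 0.794.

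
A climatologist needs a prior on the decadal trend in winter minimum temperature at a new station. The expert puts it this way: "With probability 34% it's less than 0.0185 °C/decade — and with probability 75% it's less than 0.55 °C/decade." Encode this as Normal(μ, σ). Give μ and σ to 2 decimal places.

For Normal(μ,σ), the p-quantile is μ + z_p·σ. Here z_{0.34} = -0.4125, z_{0.75} = 0.6745.
So 0.0185 = μ − 0.4125σ and 0.55 = μ + 0.6745σ.
Subtracting: σ = (0.55 − 0.0185)/(0.6745 − (-0.4125)) = 0.49.
Then μ = 0.0185 − (-0.4125)·0.49 = 0.22.

μ = 0.22, σ = 0.49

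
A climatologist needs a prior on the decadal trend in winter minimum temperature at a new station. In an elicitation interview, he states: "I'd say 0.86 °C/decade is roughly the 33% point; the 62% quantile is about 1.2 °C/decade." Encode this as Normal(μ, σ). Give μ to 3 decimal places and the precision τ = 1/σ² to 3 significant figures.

For Normal(μ,σ), the p-quantile is μ + z_p·σ. Here z_{0.33} = -0.4399, z_{0.62} = 0.3055.
So 0.86 = μ − 0.4399σ and 1.2 = μ + 0.3055σ.
Subtracting: σ = (1.2 − 0.86)/(0.3055 − (-0.4399)) = 0.456.
Then μ = 0.86 − (-0.4399)·0.456 = 1.061.
Precision τ = 1/σ² = 1/0.4561² = 4.81.

μ = 1.061, τ = 4.81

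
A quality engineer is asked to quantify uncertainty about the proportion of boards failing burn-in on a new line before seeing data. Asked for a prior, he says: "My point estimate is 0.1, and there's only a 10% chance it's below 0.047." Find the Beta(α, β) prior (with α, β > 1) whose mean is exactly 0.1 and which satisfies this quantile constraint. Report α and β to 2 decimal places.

α ≈ 4.27, β ≈ 38.46

With mean 0.1 fixed, write α = 0.1s, β = 0.9s where s = α+β.
Need P(θ < 0.047) = 0.1 under Beta(0.1s, 0.9s). Normal approximation: (q−m)/√(m(1−m)/s) ≈ z_{0.1} = -1.28, so s ≈ 0.1·0.9·(-1.28)²/(0.047−0.1)² = 52.6.
At s = 52.6: P(θ<0.047) ≈ 0.073. Adjusting to match 0.1 gives s ≈ 42.74.
So α = 0.1·42.74 ≈ 4.27, β = 0.9·42.74 ≈ 38.46.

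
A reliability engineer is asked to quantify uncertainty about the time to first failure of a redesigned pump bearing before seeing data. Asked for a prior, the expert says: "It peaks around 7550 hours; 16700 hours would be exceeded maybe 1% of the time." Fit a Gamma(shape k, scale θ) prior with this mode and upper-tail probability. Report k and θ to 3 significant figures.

Gamma(k,θ) with k>1 has mode (k−1)θ, so θ = 7550/(k−1).
Need P(X < 16700) = 0.99 with θ tied to k this way. Start at k = 2, θ = 7550: P(X<16700) ≈ 0.648.
Too low — raise k to concentrate. Iterating converges to k ≈ 8.64.
Then θ = 7550/(8.64−1) ≈ 988.

k ≈ 8.64, θ ≈ 988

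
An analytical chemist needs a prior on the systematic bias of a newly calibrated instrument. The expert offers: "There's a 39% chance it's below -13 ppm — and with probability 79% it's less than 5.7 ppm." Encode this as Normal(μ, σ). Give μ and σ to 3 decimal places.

μ = -8.189, σ = 17.223

For Normal(μ,σ), the p-quantile is μ + z_p·σ. Here z_{0.39} = -0.2793, z_{0.79} = 0.8064.
So -13 = μ − 0.2793σ and 5.7 = μ + 0.8064σ.
Subtracting: σ = (5.7 − -13)/(0.8064 − (-0.2793)) = 17.223.
Then μ = -13 − (-0.2793)·17.223 = -8.189.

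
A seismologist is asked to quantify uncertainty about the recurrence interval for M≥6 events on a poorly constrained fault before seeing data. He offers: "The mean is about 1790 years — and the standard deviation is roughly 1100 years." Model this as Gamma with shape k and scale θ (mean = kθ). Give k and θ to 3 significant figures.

For Gamma(k, scale θ): mean = kθ, variance = kθ², so CV = 1/√k.
CV = SD/mean = 1100/1790 = 0.6145, hence k = 1/CV² = 2.65.
Then θ = mean/k = 1790/2.65 = 676.

k ≈ 2.65, θ ≈ 676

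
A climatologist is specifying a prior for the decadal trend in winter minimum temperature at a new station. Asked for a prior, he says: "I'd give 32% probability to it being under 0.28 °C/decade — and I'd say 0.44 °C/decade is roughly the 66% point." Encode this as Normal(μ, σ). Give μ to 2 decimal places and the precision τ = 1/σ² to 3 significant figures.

For Normal(μ,σ), the p-quantile is μ + z_p·σ. Here z_{0.32} = -0.4677, z_{0.66} = 0.4125.
So 0.28 = μ − 0.4677σ and 0.44 = μ + 0.4125σ.
Subtracting: σ = (0.44 − 0.28)/(0.4125 − (-0.4677)) = 0.18.
Then μ = 0.28 − (-0.4677)·0.18 = 0.37.
Precision τ = 1/σ² = 1/0.1818² = 30.3.

μ = 0.37, τ = 30.3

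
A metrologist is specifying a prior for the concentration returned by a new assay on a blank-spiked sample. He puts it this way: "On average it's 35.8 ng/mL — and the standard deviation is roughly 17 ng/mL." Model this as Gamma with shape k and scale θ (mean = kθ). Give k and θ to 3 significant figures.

k ≈ 4.43, θ ≈ 8.07

For Gamma(k, scale θ): mean = kθ, variance = kθ², so CV = 1/√k.
CV = SD/mean = 17/35.8 = 0.4749, hence k = 1/CV² = 4.43.
Then θ = mean/k = 35.8/4.43 = 8.07.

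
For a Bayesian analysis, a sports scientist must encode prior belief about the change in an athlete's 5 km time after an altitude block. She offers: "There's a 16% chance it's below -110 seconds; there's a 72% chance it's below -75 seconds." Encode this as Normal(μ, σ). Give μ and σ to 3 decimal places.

For Normal(μ,σ), the p-quantile is μ + z_p·σ. Here z_{0.16} = -0.9945, z_{0.72} = 0.5828.
So -110 = μ − 0.9945σ and -75 = μ + 0.5828σ.
Subtracting: σ = (-75 − -110)/(0.5828 − (-0.9945)) = 22.190.
Then μ = -110 − (-0.9945)·22.190 = -87.933.

μ = -87.933, σ = 22.190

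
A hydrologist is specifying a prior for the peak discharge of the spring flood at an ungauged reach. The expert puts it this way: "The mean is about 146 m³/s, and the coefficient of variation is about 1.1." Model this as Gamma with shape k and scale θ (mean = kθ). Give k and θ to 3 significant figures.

For Gamma(k, scale θ): mean = kθ, variance = kθ², so CV = 1/√k.
CV = 1.1, hence k = 1/CV² = 0.826.
Then θ = mean/k = 146/0.826 = 177.

k ≈ 0.826, θ ≈ 177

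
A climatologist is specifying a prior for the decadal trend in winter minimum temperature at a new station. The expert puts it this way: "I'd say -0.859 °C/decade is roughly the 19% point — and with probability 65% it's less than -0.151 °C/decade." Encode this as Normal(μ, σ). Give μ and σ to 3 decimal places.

For Normal(μ,σ), the p-quantile is μ + z_p·σ. Here z_{0.19} = -0.8779, z_{0.65} = 0.3853.
So -0.859 = μ − 0.8779σ and -0.151 = μ + 0.3853σ.
Subtracting: σ = (-0.151 − -0.859)/(0.3853 − (-0.8779)) = 0.560.
Then μ = -0.859 − (-0.8779)·0.560 = -0.367.

μ = -0.367, σ = 0.560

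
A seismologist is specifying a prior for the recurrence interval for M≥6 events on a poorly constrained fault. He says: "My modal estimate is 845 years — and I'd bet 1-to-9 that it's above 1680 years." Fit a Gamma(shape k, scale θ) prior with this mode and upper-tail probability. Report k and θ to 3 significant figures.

k ≈ 5.06, θ ≈ 208

Gamma(k,θ) with k>1 has mode (k−1)θ, so θ = 845/(k−1).
Need P(X < 1680) = 0.9 with θ tied to k this way. Start at k = 2, θ = 845: P(X<1680) ≈ 0.591.
Too low — raise k to concentrate. Iterating converges to k ≈ 5.06.
Then θ = 845/(5.06−1) ≈ 208.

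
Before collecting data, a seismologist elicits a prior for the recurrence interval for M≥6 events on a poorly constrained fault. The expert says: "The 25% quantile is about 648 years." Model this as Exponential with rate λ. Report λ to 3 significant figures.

λ ≈ 0.000444

P(T < 648.0) = 1 − e^(−λ·648.0) = 0.25, so λ = −ln(1−0.25)/648.0 = −ln(0.75)/648.0 = 0.000444.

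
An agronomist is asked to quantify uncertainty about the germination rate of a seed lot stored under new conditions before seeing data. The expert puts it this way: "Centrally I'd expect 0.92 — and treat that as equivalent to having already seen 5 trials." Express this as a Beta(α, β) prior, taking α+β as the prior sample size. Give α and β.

α = 4.6, β = 0.4

Under the effective-sample-size interpretation, Beta(α, β) has prior mean α/(α+β) and prior sample size α+β.
So α+β = 5 and α/(α+β) = 0.92, giving α = 0.92·5 = 4.6 and β = 5 − 4.6 = 0.4.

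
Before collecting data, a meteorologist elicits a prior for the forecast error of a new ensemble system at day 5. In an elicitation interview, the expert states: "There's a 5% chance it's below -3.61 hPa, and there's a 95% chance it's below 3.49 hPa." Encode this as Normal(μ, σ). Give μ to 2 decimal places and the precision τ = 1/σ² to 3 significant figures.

The p-quantile of Normal(μ,σ) is μ + z_p·σ, with z_{0.05} = -1.645 and z_{0.95} = 1.645.
Eliminate σ: μ = (z₂·x₁ − z₁·x₂)/(z₂ − z₁) = (1.645·-3.61 − (-1.645)·3.49)/3.29 = -0.06.
Then σ = (x₂ − x₁)/(z₂ − z₁) = (3.49 − -3.61)/3.29 = 2.16.
Precision τ = 1/σ² = 1/2.158² = 0.215.

μ = -0.06, τ = 0.215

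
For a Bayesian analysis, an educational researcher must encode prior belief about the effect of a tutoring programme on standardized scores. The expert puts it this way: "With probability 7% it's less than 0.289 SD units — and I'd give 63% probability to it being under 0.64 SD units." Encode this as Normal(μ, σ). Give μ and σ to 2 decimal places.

μ = 0.58, σ = 0.19

The p-quantile of Normal(μ,σ) is μ + z_p·σ, with z_{0.07} = -1.476 and z_{0.63} = 0.3319.
Eliminate σ: μ = (z₂·x₁ − z₁·x₂)/(z₂ − z₁) = (0.3319·0.289 − (-1.476)·0.64)/1.808 = 0.58.
Then σ = (x₂ − x₁)/(z₂ − z₁) = (0.64 − 0.289)/1.808 = 0.19.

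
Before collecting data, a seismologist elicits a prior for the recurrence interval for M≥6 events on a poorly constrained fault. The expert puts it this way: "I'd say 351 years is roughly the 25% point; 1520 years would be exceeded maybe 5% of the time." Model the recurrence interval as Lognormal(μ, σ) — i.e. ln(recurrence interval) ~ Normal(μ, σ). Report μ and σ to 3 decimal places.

μ ≈ 6.287, σ ≈ 0.632

If T ~ Lognormal(μ,σ) then ln T ~ Normal(μ,σ), so the p-quantile of ln T is μ + z_p·σ.
ln(351) = 5.861 and ln(1520) = 7.326; z_{0.25} = -0.6745, z_{0.95} = 1.645.
σ = (7.326 − 5.861)/(1.645 − (-0.6745)) = 0.632.
μ = 5.861 − (-0.6745)·0.632 = 6.287.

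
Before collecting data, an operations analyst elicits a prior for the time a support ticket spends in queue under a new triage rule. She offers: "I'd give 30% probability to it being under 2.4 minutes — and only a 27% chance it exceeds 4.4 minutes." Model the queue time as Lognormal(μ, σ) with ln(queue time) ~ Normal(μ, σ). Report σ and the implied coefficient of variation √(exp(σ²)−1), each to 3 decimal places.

σ ≈ 0.533, CV ≈ 0.573

If T ~ Lognormal(μ,σ) then ln T ~ Normal(μ,σ), so the p-quantile of ln T is μ + z_p·σ.
ln(2.4) = 0.8755 and ln(4.4) = 1.482; z_{0.3} = -0.5244, z_{0.73} = 0.6128.
σ = (1.482 − 0.8755)/(0.6128 − (-0.5244)) = 0.533.
μ = 0.8755 − (-0.5244)·0.533 = 1.155.
CV = √(exp(σ²)−1) = √(exp(0.2841)−1) = 0.573.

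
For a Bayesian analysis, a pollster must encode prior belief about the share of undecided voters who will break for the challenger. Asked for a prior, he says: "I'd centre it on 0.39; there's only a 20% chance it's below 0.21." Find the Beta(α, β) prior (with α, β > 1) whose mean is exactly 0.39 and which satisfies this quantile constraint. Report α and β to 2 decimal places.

With mean 0.39 fixed, write α = 0.39s, β = 0.61s where s = α+β.
Need P(θ < 0.21) = 0.2 under Beta(0.39s, 0.61s). Normal approximation: (q−m)/√(m(1−m)/s) ≈ z_{0.2} = -0.842, so s ≈ 0.39·0.61·(-0.842)²/(0.21−0.39)² = 5.2.
At s = 5.2: P(θ<0.21) ≈ 0.205. Adjusting to match 0.2 gives s ≈ 5.39.
So α = 0.39·5.39 ≈ 2.10, β = 0.61·5.39 ≈ 3.29.

α ≈ 2.10, β ≈ 3.29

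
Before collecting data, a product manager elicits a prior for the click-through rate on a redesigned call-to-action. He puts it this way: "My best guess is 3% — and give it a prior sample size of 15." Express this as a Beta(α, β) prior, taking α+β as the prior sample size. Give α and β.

α = 0.45, β = 14.55

Under the effective-sample-size interpretation, Beta(α, β) has prior mean α/(α+β) and prior sample size α+β.
So α+β = 15 and α/(α+β) = 0.03, giving α = 0.03·15 = 0.45 and β = 15 − 0.45 = 14.55.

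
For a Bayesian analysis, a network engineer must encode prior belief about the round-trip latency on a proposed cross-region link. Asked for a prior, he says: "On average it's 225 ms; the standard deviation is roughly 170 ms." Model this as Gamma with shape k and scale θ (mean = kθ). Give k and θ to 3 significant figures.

For Gamma(k, scale θ): mean = kθ, variance = kθ², so CV = 1/√k.
CV = SD/mean = 170/225 = 0.7556, hence k = 1/CV² = 1.75.
Then θ = mean/k = 225/1.75 = 128.

k ≈ 1.75, θ ≈ 128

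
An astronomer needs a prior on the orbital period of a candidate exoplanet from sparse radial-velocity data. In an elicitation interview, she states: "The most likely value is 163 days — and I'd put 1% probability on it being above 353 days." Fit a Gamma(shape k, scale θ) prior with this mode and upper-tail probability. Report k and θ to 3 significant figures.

k ≈ 9.1, θ ≈ 20.1

Gamma(k,θ) with k>1 has mode (k−1)θ, so θ = 163/(k−1).
Need P(X < 353) = 0.99 with θ tied to k this way. Start at k = 2, θ = 163: P(X<353) ≈ 0.637.
Too low — raise k to concentrate. Iterating converges to k ≈ 9.1.
Then θ = 163/(9.1−1) ≈ 20.1.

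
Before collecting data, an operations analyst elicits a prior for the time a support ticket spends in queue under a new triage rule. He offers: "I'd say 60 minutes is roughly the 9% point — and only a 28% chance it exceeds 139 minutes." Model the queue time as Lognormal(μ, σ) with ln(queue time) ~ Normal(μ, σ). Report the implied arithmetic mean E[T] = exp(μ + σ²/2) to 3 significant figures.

If T ~ Lognormal(μ,σ) then ln T ~ Normal(μ,σ), so the p-quantile of ln T is μ + z_p·σ.
ln(60) = 4.094 and ln(139) = 4.934; z_{0.09} = -1.341, z_{0.72} = 0.5828.
σ = (4.934 − 4.094)/(0.5828 − (-1.341)) = 0.437.
μ = 4.094 − (-1.341)·0.437 = 4.680.
E[T] = exp(μ + σ²/2) = exp(4.680 + 0.0954) = 119 minutes.

E[T] ≈ 119 minutes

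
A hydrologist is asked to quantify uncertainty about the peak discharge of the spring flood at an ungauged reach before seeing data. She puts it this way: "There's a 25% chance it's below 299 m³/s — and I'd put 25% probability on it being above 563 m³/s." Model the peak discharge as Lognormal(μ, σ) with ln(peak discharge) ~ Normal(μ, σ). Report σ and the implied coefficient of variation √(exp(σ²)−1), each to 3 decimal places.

σ ≈ 0.469, CV ≈ 0.496

If T ~ Lognormal(μ,σ) then ln T ~ Normal(μ,σ), so the p-quantile of ln T is μ + z_p·σ.
ln(299) = 5.7 and ln(563) = 6.333; z_{0.25} = -0.6745, z_{0.75} = 0.6745.
σ = (6.333 − 5.7)/(0.6745 − (-0.6745)) = 0.469.
μ = 5.7 − (-0.6745)·0.469 = 6.017.
CV = √(exp(σ²)−1) = √(exp(0.2201)−1) = 0.496.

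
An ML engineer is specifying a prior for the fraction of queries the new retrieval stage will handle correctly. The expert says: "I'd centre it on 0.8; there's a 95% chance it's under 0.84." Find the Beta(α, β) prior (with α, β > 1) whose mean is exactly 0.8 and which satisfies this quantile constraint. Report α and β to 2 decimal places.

With mean 0.8 fixed, write α = 0.8s, β = 0.2s where s = α+β.
Need P(θ < 0.84) = 0.95 under Beta(0.8s, 0.2s). Normal approximation: (q−m)/√(m(1−m)/s) ≈ z_{0.95} = 1.64, so s ≈ 0.8·0.2·(1.64)²/(0.84−0.8)² = 270.6.
At s = 270.6: P(θ<0.84) ≈ 0.956. Adjusting to match 0.95 gives s ≈ 251.69.
So α = 0.8·251.69 ≈ 201.35, β = 0.2·251.69 ≈ 50.34.

α ≈ 201.35, β ≈ 50.34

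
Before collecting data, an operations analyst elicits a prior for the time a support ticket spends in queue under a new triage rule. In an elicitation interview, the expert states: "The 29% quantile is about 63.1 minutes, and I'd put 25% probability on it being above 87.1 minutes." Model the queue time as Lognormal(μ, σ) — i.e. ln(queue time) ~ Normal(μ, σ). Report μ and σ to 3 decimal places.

If T ~ Lognormal(μ,σ) then ln T ~ Normal(μ,σ), so the p-quantile of ln T is μ + z_p·σ.
ln(63.1) = 4.145 and ln(87.1) = 4.467; z_{0.29} = -0.5534, z_{0.75} = 0.6745.
σ = (4.467 − 4.145)/(0.6745 − (-0.5534)) = 0.263.
μ = 4.145 − (-0.5534)·0.263 = 4.290.

μ ≈ 4.290, σ ≈ 0.263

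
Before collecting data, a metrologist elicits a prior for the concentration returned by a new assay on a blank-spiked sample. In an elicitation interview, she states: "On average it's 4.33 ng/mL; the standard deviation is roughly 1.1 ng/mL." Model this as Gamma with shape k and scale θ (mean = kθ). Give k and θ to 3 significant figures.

For Gamma(k, scale θ): mean = kθ, variance = kθ², so CV = 1/√k.
CV = SD/mean = 1.1/4.33 = 0.254, hence k = 1/CV² = 15.5.
Then θ = mean/k = 4.33/15.5 = 0.279.

k ≈ 15.5, θ ≈ 0.279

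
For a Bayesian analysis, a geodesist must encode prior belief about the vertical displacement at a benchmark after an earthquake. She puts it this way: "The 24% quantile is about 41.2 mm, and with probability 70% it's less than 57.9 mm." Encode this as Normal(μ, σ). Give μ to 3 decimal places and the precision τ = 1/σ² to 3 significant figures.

For Normal(μ,σ), the p-quantile is μ + z_p·σ. Here z_{0.24} = -0.7063, z_{0.7} = 0.5244.
So 41.2 = μ − 0.7063σ and 57.9 = μ + 0.5244σ.
Subtracting: σ = (57.9 − 41.2)/(0.5244 − (-0.7063)) = 13.569.
Then μ = 41.2 − (-0.7063)·13.569 = 50.784.
Precision τ = 1/σ² = 1/13.57² = 0.00543.

μ = 50.784, τ = 0.00543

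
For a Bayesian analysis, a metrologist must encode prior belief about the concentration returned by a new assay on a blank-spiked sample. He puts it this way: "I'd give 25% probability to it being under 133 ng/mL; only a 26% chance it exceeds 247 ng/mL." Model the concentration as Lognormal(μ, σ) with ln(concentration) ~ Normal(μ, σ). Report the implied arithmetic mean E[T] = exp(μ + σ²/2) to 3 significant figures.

E[T] ≈ 204 ng/mL

If T ~ Lognormal(μ,σ) then ln T ~ Normal(μ,σ), so the p-quantile of ln T is μ + z_p·σ.
ln(133) = 4.89 and ln(247) = 5.509; z_{0.25} = -0.6745, z_{0.74} = 0.6433.
σ = (5.509 − 4.89)/(0.6433 − (-0.6745)) = 0.470.
μ = 4.89 − (-0.6745)·0.470 = 5.207.
E[T] = exp(μ + σ²/2) = exp(5.207 + 0.1103) = 204 ng/mL.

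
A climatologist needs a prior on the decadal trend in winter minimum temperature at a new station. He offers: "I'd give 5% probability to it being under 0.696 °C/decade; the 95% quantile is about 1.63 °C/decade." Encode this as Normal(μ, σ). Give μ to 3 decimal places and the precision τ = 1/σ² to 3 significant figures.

For Normal(μ,σ), the p-quantile is μ + z_p·σ. Here z_{0.05} = -1.645, z_{0.95} = 1.645.
So 0.696 = μ − 1.645σ and 1.63 = μ + 1.645σ.
Subtracting: σ = (1.63 − 0.696)/(1.645 − (-1.645)) = 0.284.
Then μ = 0.696 − (-1.645)·0.284 = 1.163.
Precision τ = 1/σ² = 1/0.2839² = 12.4.

μ = 1.163, τ = 12.4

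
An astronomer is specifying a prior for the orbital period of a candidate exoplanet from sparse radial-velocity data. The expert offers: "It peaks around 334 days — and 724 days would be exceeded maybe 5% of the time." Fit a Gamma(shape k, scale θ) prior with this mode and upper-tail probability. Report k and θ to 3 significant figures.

Gamma(k,θ) with k>1 has mode (k−1)θ, so θ = 334/(k−1).
Need P(X < 724) = 0.95 with θ tied to k this way. Start at k = 2, θ = 334: P(X<724) ≈ 0.637.
Too low — raise k to concentrate. Iterating converges to k ≈ 5.6.
Then θ = 334/(5.6−1) ≈ 72.6.

k ≈ 5.6, θ ≈ 72.6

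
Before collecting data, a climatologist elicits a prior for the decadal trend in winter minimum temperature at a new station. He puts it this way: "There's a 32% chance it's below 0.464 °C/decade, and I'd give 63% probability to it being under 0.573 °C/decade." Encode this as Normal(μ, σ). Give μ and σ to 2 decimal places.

For Normal(μ,σ), the p-quantile is μ + z_p·σ. Here z_{0.32} = -0.4677, z_{0.63} = 0.3319.
So 0.464 = μ − 0.4677σ and 0.573 = μ + 0.3319σ.
Subtracting: σ = (0.573 − 0.464)/(0.3319 − (-0.4677)) = 0.14.
Then μ = 0.464 − (-0.4677)·0.14 = 0.53.

μ = 0.53, σ = 0.14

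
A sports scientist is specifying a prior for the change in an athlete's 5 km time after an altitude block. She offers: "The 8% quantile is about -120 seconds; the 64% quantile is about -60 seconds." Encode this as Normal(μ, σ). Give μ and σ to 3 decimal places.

The p-quantile of Normal(μ,σ) is μ + z_p·σ, with z_{0.08} = -1.405 and z_{0.64} = 0.3585.
Eliminate σ: μ = (z₂·x₁ − z₁·x₂)/(z₂ − z₁) = (0.3585·-120 − (-1.405)·-60)/1.764 = -72.196.
Then σ = (x₂ − x₁)/(z₂ − z₁) = (-60 − -120)/1.764 = 34.023.

μ = -72.196, σ = 34.023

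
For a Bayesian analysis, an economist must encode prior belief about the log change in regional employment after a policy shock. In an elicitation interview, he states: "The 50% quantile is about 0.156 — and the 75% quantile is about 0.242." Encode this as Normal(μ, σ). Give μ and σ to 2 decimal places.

The p-quantile of Normal(μ,σ) is μ + z_p·σ, with z_{0.5} = 0 and z_{0.75} = 0.6745.
Eliminate σ: μ = (z₂·x₁ − z₁·x₂)/(z₂ − z₁) = (0.6745·0.156 − (0)·0.242)/0.6745 = 0.16.
Then σ = (x₂ − x₁)/(z₂ − z₁) = (0.242 − 0.156)/0.6745 = 0.13.

μ = 0.16, σ = 0.13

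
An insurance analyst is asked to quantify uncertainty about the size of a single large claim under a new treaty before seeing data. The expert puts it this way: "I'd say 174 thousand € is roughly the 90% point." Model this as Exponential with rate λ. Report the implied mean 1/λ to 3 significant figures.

P(T < 174.0) = 1 − e^(−λ·174.0) = 0.9, so λ = −ln(1−0.9)/174.0 = −ln(0.1)/174.0 = 0.0132.
Mean = 1/λ = 75.6 thousand €.

mean ≈ 75.6 thousand €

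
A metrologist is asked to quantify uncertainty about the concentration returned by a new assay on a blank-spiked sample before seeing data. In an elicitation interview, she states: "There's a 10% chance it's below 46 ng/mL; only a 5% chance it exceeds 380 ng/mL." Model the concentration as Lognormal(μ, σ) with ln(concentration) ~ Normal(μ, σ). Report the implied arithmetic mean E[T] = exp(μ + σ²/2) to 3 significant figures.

If T ~ Lognormal(μ,σ) then ln T ~ Normal(μ,σ), so the p-quantile of ln T is μ + z_p·σ.
ln(46) = 3.829 and ln(380) = 5.94; z_{0.1} = -1.282, z_{0.95} = 1.645.
σ = (5.94 − 3.829)/(1.645 − (-1.282)) = 0.722.
μ = 3.829 − (-1.282)·0.722 = 4.753.
E[T] = exp(μ + σ²/2) = exp(4.753 + 0.2603) = 150 ng/mL.

E[T] ≈ 150 ng/mL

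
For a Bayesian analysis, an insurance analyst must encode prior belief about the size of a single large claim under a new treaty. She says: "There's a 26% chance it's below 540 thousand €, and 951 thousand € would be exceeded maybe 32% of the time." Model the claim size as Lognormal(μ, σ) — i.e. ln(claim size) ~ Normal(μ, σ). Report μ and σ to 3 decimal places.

μ ≈ 6.619, σ ≈ 0.509

If T ~ Lognormal(μ,σ) then ln T ~ Normal(μ,σ), so the p-quantile of ln T is μ + z_p·σ.
ln(540) = 6.292 and ln(951) = 6.858; z_{0.26} = -0.6433, z_{0.68} = 0.4677.
σ = (6.858 − 6.292)/(0.4677 − (-0.6433)) = 0.509.
μ = 6.292 − (-0.6433)·0.509 = 6.619.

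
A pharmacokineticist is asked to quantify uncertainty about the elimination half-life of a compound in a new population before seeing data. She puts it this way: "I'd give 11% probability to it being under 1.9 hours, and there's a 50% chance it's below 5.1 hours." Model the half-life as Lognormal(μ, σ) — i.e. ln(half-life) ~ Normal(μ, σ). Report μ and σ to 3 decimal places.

μ ≈ 1.629, σ ≈ 0.805

If T ~ Lognormal(μ,σ) then ln T ~ Normal(μ,σ), so the p-quantile of ln T is μ + z_p·σ.
ln(1.9) = 0.6419 and ln(5.1) = 1.629; z_{0.11} = -1.227, z_{0.5} = 0.
σ = (1.629 − 0.6419)/(0 − (-1.227)) = 0.805.
μ = 0.6419 − (-1.227)·0.805 = 1.629.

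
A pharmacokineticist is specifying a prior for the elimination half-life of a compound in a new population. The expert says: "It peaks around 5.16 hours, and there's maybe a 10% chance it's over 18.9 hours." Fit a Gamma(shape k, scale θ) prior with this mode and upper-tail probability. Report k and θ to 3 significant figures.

Gamma(k,θ) with k>1 has mode (k−1)θ, so θ = 5.16/(k−1).
Need P(X < 18.9) = 0.9 with θ tied to k this way. Start at k = 2, θ = 5.16: P(X<18.9) ≈ 0.880.
Too low — raise k to concentrate. Iterating converges to k ≈ 2.1.
Then θ = 5.16/(2.1−1) ≈ 4.67.

k ≈ 2.1, θ ≈ 4.67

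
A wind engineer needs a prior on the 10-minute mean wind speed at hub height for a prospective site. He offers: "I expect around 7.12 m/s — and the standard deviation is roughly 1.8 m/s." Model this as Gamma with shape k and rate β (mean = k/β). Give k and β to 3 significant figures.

k ≈ 15.6, β ≈ 2.2

For Gamma(k, rate β): mean = k/β, variance = k/β², so CV = 1/√k.
CV = SD/mean = 1.8/7.12 = 0.2528, hence k = 1/CV² = 15.6.
Then β = k/mean = 15.6/7.12 = 2.2.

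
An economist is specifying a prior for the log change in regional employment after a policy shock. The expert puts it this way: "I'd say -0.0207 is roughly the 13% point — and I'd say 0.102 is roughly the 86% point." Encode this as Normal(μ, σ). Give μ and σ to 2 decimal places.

For Normal(μ,σ), the p-quantile is μ + z_p·σ. Here z_{0.13} = -1.126, z_{0.86} = 1.08.
So -0.0207 = μ − 1.126σ and 0.102 = μ + 1.08σ.
Subtracting: σ = (0.102 − -0.0207)/(1.08 − (-1.126)) = 0.06.
Then μ = -0.0207 − (-1.126)·0.06 = 0.04.

μ = 0.04, σ = 0.06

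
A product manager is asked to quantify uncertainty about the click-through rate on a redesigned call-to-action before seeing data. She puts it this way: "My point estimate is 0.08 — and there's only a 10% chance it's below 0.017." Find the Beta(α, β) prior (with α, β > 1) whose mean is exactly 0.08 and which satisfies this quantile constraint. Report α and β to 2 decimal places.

With mean 0.08 fixed, write α = 0.08s, β = 0.92s where s = α+β.
Need P(θ < 0.017) = 0.1 under Beta(0.08s, 0.92s). Normal approximation: (q−m)/√(m(1−m)/s) ≈ z_{0.1} = -1.28, so s ≈ 0.08·0.92·(-1.28)²/(0.017−0.08)² = 30.5.
At s = 30.5: P(θ<0.017) ≈ 0.041. Adjusting to match 0.1 gives s ≈ 19.17.
So α = 0.08·19.17 ≈ 1.53, β = 0.92·19.17 ≈ 17.64.

α ≈ 1.53, β ≈ 17.64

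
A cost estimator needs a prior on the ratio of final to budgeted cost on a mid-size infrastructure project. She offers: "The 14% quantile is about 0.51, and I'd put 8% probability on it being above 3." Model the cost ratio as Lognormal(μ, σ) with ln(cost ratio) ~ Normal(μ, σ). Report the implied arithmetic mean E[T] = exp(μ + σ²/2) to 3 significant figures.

If T ~ Lognormal(μ,σ) then ln T ~ Normal(μ,σ), so the p-quantile of ln T is μ + z_p·σ.
ln(0.51) = -0.6733 and ln(3) = 1.099; z_{0.14} = -1.08, z_{0.92} = 1.405.
σ = (1.099 − -0.6733)/(1.405 − (-1.08)) = 0.713.
μ = -0.6733 − (-1.08)·0.713 = 0.097.
E[T] = exp(μ + σ²/2) = exp(0.097 + 0.2541) = 1.42.

E[T] ≈ 1.42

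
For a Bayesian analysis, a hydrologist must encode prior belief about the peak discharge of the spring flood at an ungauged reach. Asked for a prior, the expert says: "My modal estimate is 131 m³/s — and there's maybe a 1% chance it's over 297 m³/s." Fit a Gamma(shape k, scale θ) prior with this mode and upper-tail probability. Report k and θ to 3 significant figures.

Gamma(k,θ) with k>1 has mode (k−1)θ, so θ = 131/(k−1).
Need P(X < 297) = 0.99 with θ tied to k this way. Start at k = 2, θ = 131: P(X<297) ≈ 0.662.
Too low — raise k to concentrate. Iterating converges to k ≈ 8.15.
Then θ = 131/(8.15−1) ≈ 18.3.

k ≈ 8.15, θ ≈ 18.3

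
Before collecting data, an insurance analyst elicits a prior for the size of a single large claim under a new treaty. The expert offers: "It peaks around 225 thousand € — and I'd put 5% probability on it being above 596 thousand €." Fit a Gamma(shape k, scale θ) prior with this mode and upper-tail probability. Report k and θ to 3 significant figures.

Gamma(k,θ) with k>1 has mode (k−1)θ, so θ = 225/(k−1).
Need P(X < 596) = 0.95 with θ tied to k this way. Start at k = 2, θ = 225: P(X<596) ≈ 0.742.
Too low — raise k to concentrate. Iterating converges to k ≈ 3.84.
Then θ = 225/(3.84−1) ≈ 79.2.

k ≈ 3.84, θ ≈ 79.2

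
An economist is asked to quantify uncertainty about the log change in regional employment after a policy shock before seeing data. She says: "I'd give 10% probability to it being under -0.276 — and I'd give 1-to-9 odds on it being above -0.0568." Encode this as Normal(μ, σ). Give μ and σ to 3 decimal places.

The p-quantile of Normal(μ,σ) is μ + z_p·σ, with z_{0.1} = -1.282 and z_{0.9} = 1.282.
Eliminate σ: μ = (z₂·x₁ − z₁·x₂)/(z₂ − z₁) = (1.282·-0.276 − (-1.282)·-0.0568)/2.563 = -0.166.
Then σ = (x₂ − x₁)/(z₂ − z₁) = (-0.0568 − -0.276)/2.563 = 0.086.

μ = -0.166, σ = 0.086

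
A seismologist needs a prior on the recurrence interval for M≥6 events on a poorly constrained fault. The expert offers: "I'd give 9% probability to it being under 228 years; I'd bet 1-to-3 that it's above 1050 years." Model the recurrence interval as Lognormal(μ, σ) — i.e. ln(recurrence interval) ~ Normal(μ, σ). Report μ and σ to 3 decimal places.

If T ~ Lognormal(μ,σ) then ln T ~ Normal(μ,σ), so the p-quantile of ln T is μ + z_p·σ.
ln(228) = 5.429 and ln(1050) = 6.957; z_{0.09} = -1.341, z_{0.75} = 0.6745.
σ = (6.957 − 5.429)/(0.6745 − (-1.341)) = 0.758.
μ = 5.429 − (-1.341)·0.758 = 6.445.

μ ≈ 6.445, σ ≈ 0.758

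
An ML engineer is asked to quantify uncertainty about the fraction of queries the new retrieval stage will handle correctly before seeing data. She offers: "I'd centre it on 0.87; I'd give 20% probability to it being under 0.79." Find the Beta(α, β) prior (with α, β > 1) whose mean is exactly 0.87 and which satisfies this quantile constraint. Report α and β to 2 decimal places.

α ≈ 7.62, β ≈ 1.14

With mean 0.87 fixed, write α = 0.87s, β = 0.13s where s = α+β.
Need P(θ < 0.79) = 0.2 under Beta(0.87s, 0.13s). Normal approximation: (q−m)/√(m(1−m)/s) ≈ z_{0.2} = -0.842, so s ≈ 0.87·0.13·(-0.842)²/(0.79−0.87)² = 12.5.
At s = 12.5: P(θ<0.79) ≈ 0.178. Adjusting to match 0.2 gives s ≈ 8.76.
So α = 0.87·8.76 ≈ 7.62, β = 0.13·8.76 ≈ 1.14.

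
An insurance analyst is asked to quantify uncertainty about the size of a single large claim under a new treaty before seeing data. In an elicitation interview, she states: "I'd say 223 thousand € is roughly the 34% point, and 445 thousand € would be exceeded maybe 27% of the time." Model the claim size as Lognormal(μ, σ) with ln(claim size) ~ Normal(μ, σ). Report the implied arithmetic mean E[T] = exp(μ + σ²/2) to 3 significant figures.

If T ~ Lognormal(μ,σ) then ln T ~ Normal(μ,σ), so the p-quantile of ln T is μ + z_p·σ.
ln(223) = 5.407 and ln(445) = 6.098; z_{0.34} = -0.4125, z_{0.73} = 0.6128.
σ = (6.098 − 5.407)/(0.6128 − (-0.4125)) = 0.674.
μ = 5.407 − (-0.4125)·0.674 = 5.685.
E[T] = exp(μ + σ²/2) = exp(5.685 + 0.2271) = 370 thousand €.

E[T] ≈ 370 thousand €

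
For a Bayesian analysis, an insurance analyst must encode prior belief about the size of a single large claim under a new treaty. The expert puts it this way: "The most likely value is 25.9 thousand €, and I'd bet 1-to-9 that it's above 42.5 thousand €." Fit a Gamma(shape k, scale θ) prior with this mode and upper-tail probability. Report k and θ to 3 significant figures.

Gamma(k,θ) with k>1 has mode (k−1)θ, so θ = 25.9/(k−1).
Need P(X < 42.5) = 0.9 with θ tied to k this way. Start at k = 2, θ = 25.9: P(X<42.5) ≈ 0.488.
Too low — raise k to concentrate. Iterating converges to k ≈ 8.69.
Then θ = 25.9/(8.69−1) ≈ 3.37.

k ≈ 8.69, θ ≈ 3.37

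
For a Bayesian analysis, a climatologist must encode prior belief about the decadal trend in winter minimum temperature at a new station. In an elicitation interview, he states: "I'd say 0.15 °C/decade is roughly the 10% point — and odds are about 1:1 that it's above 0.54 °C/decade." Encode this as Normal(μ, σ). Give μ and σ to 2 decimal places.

μ = 0.54, σ = 0.30

The p-quantile of Normal(μ,σ) is μ + z_p·σ, with z_{0.1} = -1.282 and z_{0.5} = 0.
Eliminate σ: μ = (z₂·x₁ − z₁·x₂)/(z₂ − z₁) = (0·0.15 − (-1.282)·0.54)/1.282 = 0.54.
Then σ = (x₂ − x₁)/(z₂ − z₁) = (0.54 − 0.15)/1.282 = 0.30.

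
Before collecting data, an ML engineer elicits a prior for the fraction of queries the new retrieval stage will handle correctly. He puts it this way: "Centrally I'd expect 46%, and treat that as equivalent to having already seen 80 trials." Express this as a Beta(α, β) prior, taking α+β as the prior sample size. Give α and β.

Under the effective-sample-size interpretation, Beta(α, β) has prior mean α/(α+β) and prior sample size α+β.
So α+β = 80 and α/(α+β) = 0.46, giving α = 0.46·80 = 36.8 and β = 80 − 36.8 = 43.2.

α = 36.8, β = 43.2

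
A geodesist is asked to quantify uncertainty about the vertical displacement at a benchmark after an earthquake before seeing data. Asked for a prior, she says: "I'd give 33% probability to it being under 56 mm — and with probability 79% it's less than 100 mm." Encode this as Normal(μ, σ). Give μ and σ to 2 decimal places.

μ = 71.53, σ = 35.30

For Normal(μ,σ), the p-quantile is μ + z_p·σ. Here z_{0.33} = -0.4399, z_{0.79} = 0.8064.
So 56 = μ − 0.4399σ and 100 = μ + 0.8064σ.
Subtracting: σ = (100 − 56)/(0.8064 − (-0.4399)) = 35.30.
Then μ = 56 − (-0.4399)·35.30 = 71.53.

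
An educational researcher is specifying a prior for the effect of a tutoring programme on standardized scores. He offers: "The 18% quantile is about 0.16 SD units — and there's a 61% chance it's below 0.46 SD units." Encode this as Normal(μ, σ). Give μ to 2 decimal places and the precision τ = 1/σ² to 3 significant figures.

μ = 0.39, τ = 15.9

The p-quantile of Normal(μ,σ) is μ + z_p·σ, with z_{0.18} = -0.9154 and z_{0.61} = 0.2793.
Eliminate σ: μ = (z₂·x₁ − z₁·x₂)/(z₂ − z₁) = (0.2793·0.16 − (-0.9154)·0.46)/1.195 = 0.39.
Then σ = (x₂ − x₁)/(z₂ − z₁) = (0.46 − 0.16)/1.195 = 0.25.
Precision τ = 1/σ² = 1/0.2511² = 15.9.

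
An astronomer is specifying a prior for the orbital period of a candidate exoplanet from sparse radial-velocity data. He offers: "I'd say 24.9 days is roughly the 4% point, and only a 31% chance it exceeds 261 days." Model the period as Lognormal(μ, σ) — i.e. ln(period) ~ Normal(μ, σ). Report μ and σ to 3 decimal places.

If T ~ Lognormal(μ,σ) then ln T ~ Normal(μ,σ), so the p-quantile of ln T is μ + z_p·σ.
ln(24.9) = 3.215 and ln(261) = 5.565; z_{0.04} = -1.751, z_{0.69} = 0.4959.
σ = (5.565 − 3.215)/(0.4959 − (-1.751)) = 1.046.
μ = 3.215 − (-1.751)·1.046 = 5.046.

μ ≈ 5.046, σ ≈ 1.046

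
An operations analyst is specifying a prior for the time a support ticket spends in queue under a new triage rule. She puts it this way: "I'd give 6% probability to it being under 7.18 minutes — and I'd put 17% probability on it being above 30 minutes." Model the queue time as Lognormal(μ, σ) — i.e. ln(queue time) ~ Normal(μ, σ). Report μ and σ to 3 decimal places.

μ ≈ 2.857, σ ≈ 0.570

If T ~ Lognormal(μ,σ) then ln T ~ Normal(μ,σ), so the p-quantile of ln T is μ + z_p·σ.
ln(7.18) = 1.971 and ln(30) = 3.401; z_{0.06} = -1.555, z_{0.83} = 0.9542.
σ = (3.401 − 1.971)/(0.9542 − (-1.555)) = 0.570.
μ = 1.971 − (-1.555)·0.570 = 2.857.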